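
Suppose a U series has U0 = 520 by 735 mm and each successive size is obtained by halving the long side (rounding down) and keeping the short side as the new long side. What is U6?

65 × 91 mm

U1: ⌊735/2⌋ × 520 = 367 × 520 mm
U2: ⌊520/2⌋ × 367 = 260 × 367 mm
U3: ⌊367/2⌋ × 260 = 183 × 260 mm
U4: ⌊260/2⌋ × 183 = 130 × 183 mm
U5: ⌊183/2⌋ × 130 = 91 × 130 mm
U6: ⌊130/2⌋ × 91 = 65 × 91 mm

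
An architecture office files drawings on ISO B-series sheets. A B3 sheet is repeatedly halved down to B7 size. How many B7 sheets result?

B3 = 353 × 500 mm; B7 = 88 × 125 mm.
Each halving step doubles the count; 4 steps from B3 to B7.
2^4 = 16.

16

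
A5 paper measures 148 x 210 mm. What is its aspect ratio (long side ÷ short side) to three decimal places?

1.419

210 / 148 = 1.419
ISO 216 targets √2 ≈ 1.414; the +0.005 deviation is from mm rounding.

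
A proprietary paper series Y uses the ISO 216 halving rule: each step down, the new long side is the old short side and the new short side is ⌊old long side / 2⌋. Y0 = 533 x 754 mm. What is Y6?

Y1: ⌊754/2⌋ × 533 = 377 × 533 mm
Y2: ⌊533/2⌋ × 377 = 266 × 377 mm
Y3: ⌊377/2⌋ × 266 = 188 × 266 mm
Y4: ⌊266/2⌋ × 188 = 133 × 188 mm
Y5: ⌊188/2⌋ × 133 = 94 × 133 mm
Y6: ⌊133/2⌋ × 94 = 66 × 94 mm

66 × 94 mm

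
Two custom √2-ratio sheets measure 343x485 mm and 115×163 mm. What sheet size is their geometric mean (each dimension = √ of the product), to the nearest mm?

199 × 281 mm

Short side: √(343 · 115) = √39445 ≈ 198.6 → 199 mm
Long side: √(485 · 163) = √79055 ≈ 281.2 → 281 mm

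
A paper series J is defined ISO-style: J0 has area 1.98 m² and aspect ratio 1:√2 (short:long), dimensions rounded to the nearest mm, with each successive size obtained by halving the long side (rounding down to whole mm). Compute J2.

Let J0's short side be w mm. w · w√2 = 1.98 m² = 1,980,000 mm², so w ≈ 1183.2 mm and w√2 ≈ 1673.4 mm → J0 = 1183 × 1673 mm.
J1: ⌊1673/2⌋ × 1183 = 836 × 1183 mm
J2: ⌊1183/2⌋ × 836 = 591 × 836 mm

591 × 836 mm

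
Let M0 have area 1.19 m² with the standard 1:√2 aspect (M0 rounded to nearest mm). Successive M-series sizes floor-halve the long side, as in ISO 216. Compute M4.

229 × 324 mm

Let M0's short side be w mm. w · w√2 = 1.19 m² = 1,190,000 mm², so w ≈ 917.3 mm and w√2 ≈ 1297.3 mm → M0 = 917 × 1297 mm.
M1: ⌊1297/2⌋ × 917 = 648 × 917 mm
M2: ⌊917/2⌋ × 648 = 458 × 648 mm
M3: ⌊648/2⌋ × 458 = 324 × 458 mm
M4: ⌊458/2⌋ × 324 = 229 × 324 mm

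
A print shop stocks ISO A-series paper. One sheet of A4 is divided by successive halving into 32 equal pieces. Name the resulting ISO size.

32 = 2^5, so 5 halving steps.
A4 → A5 → … → A9 after 5 steps.

A9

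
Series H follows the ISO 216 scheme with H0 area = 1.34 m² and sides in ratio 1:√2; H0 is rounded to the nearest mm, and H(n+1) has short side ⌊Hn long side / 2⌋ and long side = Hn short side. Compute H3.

Let H0's short side be w mm. w · w√2 = 1.34 m² = 1,340,000 mm², so w ≈ 973.4 mm and w√2 ≈ 1376.6 mm → H0 = 973 × 1377 mm.
H1: ⌊1377/2⌋ × 973 = 688 × 973 mm
H2: ⌊973/2⌋ × 688 = 486 × 688 mm
H3: ⌊688/2⌋ × 486 = 344 × 486 mm

344 × 486 mm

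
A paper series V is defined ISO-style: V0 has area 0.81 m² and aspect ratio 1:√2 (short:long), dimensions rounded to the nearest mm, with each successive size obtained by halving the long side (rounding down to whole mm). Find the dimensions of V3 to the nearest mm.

Let V0's short side be w mm. w · w√2 = 0.81 m² = 810,000 mm², so w ≈ 756.8 mm and w√2 ≈ 1070.3 mm → V0 = 757 × 1070 mm.
V1: ⌊1070/2⌋ × 757 = 535 × 757 mm
V2: ⌊757/2⌋ × 535 = 378 × 535 mm
V3: ⌊535/2⌋ × 378 = 267 × 378 mm

267 × 378 mm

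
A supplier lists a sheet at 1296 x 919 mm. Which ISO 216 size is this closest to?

Aspect ratio 1296/919 ≈ 1.410 — close to the ISO √2 ≈ 1.414.
In the C-series (envelope sizes, between A and B): C0 = 917 × 1297 mm.
Off by 3 mm total — nearest standard size.

C0 (917 × 1297 mm)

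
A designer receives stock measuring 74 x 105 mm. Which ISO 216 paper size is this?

A7 (74 × 105 mm)

Aspect ratio 105/74 ≈ 1.419 — close to the ISO √2 ≈ 1.414.
In the A-series (A0 area = 1 m²): A7 = 74 × 105 mm.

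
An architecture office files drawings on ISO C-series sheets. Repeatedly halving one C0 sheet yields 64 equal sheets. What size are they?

64 = 2^6, so 6 halving steps.
C0 → C1 → … → C6 after 6 steps.

C6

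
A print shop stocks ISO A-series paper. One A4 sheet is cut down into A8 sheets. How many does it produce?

Each ISO step halves the sheet: 1 × A4 → 2 × A5 → 4 × A6 → 8 × A7 → …
From A4 to A8 is 4 halving steps: 2^4 = 16.

16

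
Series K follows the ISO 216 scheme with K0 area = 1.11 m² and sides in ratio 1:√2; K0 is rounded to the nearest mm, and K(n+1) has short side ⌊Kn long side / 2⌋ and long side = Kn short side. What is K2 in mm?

443 × 626 mm

Let K0's short side be w mm. w · w√2 = 1.11 m² = 1,110,000 mm², so w ≈ 885.9 mm and w√2 ≈ 1252.9 mm → K0 = 886 × 1253 mm.
K1: ⌊1253/2⌋ × 886 = 626 × 886 mm
K2: ⌊886/2⌋ × 626 = 443 × 626 mm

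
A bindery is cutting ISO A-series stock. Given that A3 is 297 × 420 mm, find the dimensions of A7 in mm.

A4: ⌊420/2⌋ × 297 = 210 × 297 mm
A5: ⌊297/2⌋ × 210 = 148 × 210 mm
A6: ⌊210/2⌋ × 148 = 105 × 148 mm
A7: ⌊148/2⌋ × 105 = 74 × 105 mm

74 × 105 mm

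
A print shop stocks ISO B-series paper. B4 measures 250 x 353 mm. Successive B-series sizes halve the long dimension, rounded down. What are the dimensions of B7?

88 × 125 mm

B5: ⌊353/2⌋ × 250 = 176 × 250 mm
B6: ⌊250/2⌋ × 176 = 125 × 176 mm
B7: ⌊176/2⌋ × 125 = 88 × 125 mm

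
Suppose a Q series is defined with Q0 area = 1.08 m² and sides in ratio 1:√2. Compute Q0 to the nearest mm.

874 × 1236 mm

Let the short side be w mm. Then w · w√2 = 1.08 m² = 1,080,000 mm².
w² = 1,080,000/√2, so w ≈ 873.9 mm; long side = w√2 ≈ 1235.9 mm.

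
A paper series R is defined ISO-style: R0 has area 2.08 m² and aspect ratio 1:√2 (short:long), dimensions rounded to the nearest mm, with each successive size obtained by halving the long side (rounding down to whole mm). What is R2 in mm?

Let R0's short side be w mm. w · w√2 = 2.08 m² = 2,080,000 mm², so w ≈ 1212.8 mm and w√2 ≈ 1715.1 mm → R0 = 1213 × 1715 mm.
R1: ⌊1715/2⌋ × 1213 = 857 × 1213 mm
R2: ⌊1213/2⌋ × 857 = 606 × 857 mm

606 × 857 mm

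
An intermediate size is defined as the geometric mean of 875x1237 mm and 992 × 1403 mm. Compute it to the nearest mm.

932 × 1317 mm

Short side: √(875 · 992) = √868000 ≈ 931.7 → 932 mm
Long side: √(1237 · 1403) = √1735511 ≈ 1317.4 → 1317 mm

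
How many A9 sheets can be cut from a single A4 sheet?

32

A4 = 210 × 297 mm; A9 = 37 × 52 mm.
Each halving step doubles the count; 5 steps from A4 to A9.
2^5 = 32.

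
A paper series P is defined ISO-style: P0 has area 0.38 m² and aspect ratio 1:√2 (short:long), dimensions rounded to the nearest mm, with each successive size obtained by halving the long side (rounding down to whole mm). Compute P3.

Let P0's short side be w mm. w · w√2 = 0.38 m² = 380,000 mm², so w ≈ 518.4 mm and w√2 ≈ 733.1 mm → P0 = 518 × 733 mm.
P1: ⌊733/2⌋ × 518 = 366 × 518 mm
P2: ⌊518/2⌋ × 366 = 259 × 366 mm
P3: ⌊366/2⌋ × 259 = 183 × 259 mm

183 × 259 mm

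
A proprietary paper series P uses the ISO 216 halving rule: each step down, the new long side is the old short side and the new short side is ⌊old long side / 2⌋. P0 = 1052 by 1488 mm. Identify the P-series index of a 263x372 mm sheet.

P4

P0: 1052 × 1488 mm
P1: 744 × 1052 mm
P2: 526 × 744 mm
P3: 372 × 526 mm
P4: 263 × 372 mm
P5: 186 × 263 mm
→ matches P4.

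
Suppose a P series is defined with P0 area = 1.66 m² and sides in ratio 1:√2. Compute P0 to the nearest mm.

1083 × 1532 mm

Let the short side be w mm. Then w · w√2 = 1.66 m² = 1,660,000 mm².
w² = 1,660,000/√2, so w ≈ 1083.4 mm; long side = w√2 ≈ 1532.2 mm.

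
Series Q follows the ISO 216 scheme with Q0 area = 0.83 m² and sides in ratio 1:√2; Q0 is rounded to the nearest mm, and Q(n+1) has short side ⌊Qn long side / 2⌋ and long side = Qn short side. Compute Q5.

Let Q0's short side be w mm. w · w√2 = 0.83 m² = 830,000 mm², so w ≈ 766.1 mm and w√2 ≈ 1083.4 mm → Q0 = 766 × 1083 mm.
Q1: ⌊1083/2⌋ × 766 = 541 × 766 mm
Q2: ⌊766/2⌋ × 541 = 383 × 541 mm
Q3: ⌊541/2⌋ × 383 = 270 × 383 mm
Q4: ⌊383/2⌋ × 270 = 191 × 270 mm
Q5: ⌊270/2⌋ × 191 = 135 × 191 mm

135 × 191 mm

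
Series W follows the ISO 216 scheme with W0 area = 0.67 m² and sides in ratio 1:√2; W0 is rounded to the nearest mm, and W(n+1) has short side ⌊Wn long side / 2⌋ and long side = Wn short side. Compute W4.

172 × 243 mm

Let W0's short side be w mm. w · w√2 = 0.67 m² = 670,000 mm², so w ≈ 688.3 mm and w√2 ≈ 973.4 mm → W0 = 688 × 973 mm.
W1: ⌊973/2⌋ × 688 = 486 × 688 mm
W2: ⌊688/2⌋ × 486 = 344 × 486 mm
W3: ⌊486/2⌋ × 344 = 243 × 344 mm
W4: ⌊344/2⌋ × 243 = 172 × 243 mm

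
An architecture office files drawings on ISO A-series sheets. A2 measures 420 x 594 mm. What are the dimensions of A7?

A3: ⌊594/2⌋ × 420 = 297 × 420 mm
A4: ⌊420/2⌋ × 297 = 210 × 297 mm
A5: ⌊297/2⌋ × 210 = 148 × 210 mm
A6: ⌊210/2⌋ × 148 = 105 × 148 mm
A7: ⌊148/2⌋ × 105 = 74 × 105 mm

74 × 105 mm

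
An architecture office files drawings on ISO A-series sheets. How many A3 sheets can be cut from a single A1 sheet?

A1 = 594 × 841 mm; A3 = 297 × 420 mm.
Each halving step doubles the count; 2 steps from A1 to A3.
2^2 = 4.

4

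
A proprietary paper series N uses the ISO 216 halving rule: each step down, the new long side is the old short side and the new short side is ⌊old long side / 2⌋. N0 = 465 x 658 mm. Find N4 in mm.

N1 = 329 × 465 mm (from N0 by 1 halving).
N2: ⌊465/2⌋ × 329 = 232 × 329 mm
N3: ⌊329/2⌋ × 232 = 164 × 232 mm
N4: ⌊232/2⌋ × 164 = 116 × 164 mm

116 × 164 mm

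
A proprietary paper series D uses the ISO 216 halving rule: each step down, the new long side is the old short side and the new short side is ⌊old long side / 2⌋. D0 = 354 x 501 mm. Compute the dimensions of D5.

D1 = 250 × 354 mm (from D0 by 1 halving).
D2: ⌊354/2⌋ × 250 = 177 × 250 mm
D3: ⌊250/2⌋ × 177 = 125 × 177 mm
D4: ⌊177/2⌋ × 125 = 88 × 125 mm
D5: ⌊125/2⌋ × 88 = 62 × 88 mm

62 × 88 mm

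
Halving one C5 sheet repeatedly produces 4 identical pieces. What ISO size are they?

C7

4 = 2^2, so 2 halving steps.
C5 → C6 → … → C7 after 2 steps.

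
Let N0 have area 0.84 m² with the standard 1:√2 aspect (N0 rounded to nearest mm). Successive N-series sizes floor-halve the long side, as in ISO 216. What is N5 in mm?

136 × 192 mm

Let N0's short side be w mm. w · w√2 = 0.84 m² = 840,000 mm², so w ≈ 770.7 mm and w√2 ≈ 1089.9 mm → N0 = 771 × 1090 mm.
N1: ⌊1090/2⌋ × 771 = 545 × 771 mm
N2: ⌊771/2⌋ × 545 = 385 × 545 mm
N3: ⌊545/2⌋ × 385 = 272 × 385 mm
N4: ⌊385/2⌋ × 272 = 192 × 272 mm
N5: ⌊272/2⌋ × 192 = 136 × 192 mm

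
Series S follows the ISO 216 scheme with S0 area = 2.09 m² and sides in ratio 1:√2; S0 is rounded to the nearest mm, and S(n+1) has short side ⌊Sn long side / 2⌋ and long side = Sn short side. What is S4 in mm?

304 × 429 mm

Let S0's short side be w mm. w · w√2 = 2.09 m² = 2,090,000 mm², so w ≈ 1215.7 mm and w√2 ≈ 1719.2 mm → S0 = 1216 × 1719 mm.
S1: ⌊1719/2⌋ × 1216 = 859 × 1216 mm
S2: ⌊1216/2⌋ × 859 = 608 × 859 mm
S3: ⌊859/2⌋ × 608 = 429 × 608 mm
S4: ⌊608/2⌋ × 429 = 304 × 429 mm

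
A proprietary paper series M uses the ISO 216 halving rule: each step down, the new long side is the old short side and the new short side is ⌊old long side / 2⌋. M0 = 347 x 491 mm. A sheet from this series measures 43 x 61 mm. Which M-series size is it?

M0: 347 × 491 mm
M1: 245 × 347 mm
M2: 173 × 245 mm
M3: 122 × 173 mm
M4: 86 × 122 mm
M5: 61 × 86 mm
M6: 43 × 61 mm
M7: 30 × 43 mm
→ matches M6.

M6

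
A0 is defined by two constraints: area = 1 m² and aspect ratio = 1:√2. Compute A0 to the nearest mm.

Let the short side be w mm. Then the long side is w√2 and w · w√2 = 10⁶ mm².
w² = 10⁶/√2, so w = 1000 / 2^(1/4) ≈ 840.9 mm; long side = 1000 · 2^(1/4) ≈ 1189.2 mm.

841 × 1189 mm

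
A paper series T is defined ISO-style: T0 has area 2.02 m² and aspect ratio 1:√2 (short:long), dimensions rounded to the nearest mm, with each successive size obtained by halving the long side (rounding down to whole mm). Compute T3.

422 × 597 mm

Let T0's short side be w mm. w · w√2 = 2.02 m² = 2,020,000 mm², so w ≈ 1195.1 mm and w√2 ≈ 1690.2 mm → T0 = 1195 × 1690 mm.
T1: ⌊1690/2⌋ × 1195 = 845 × 1195 mm
T2: ⌊1195/2⌋ × 845 = 597 × 845 mm
T3: ⌊845/2⌋ × 597 = 422 × 597 mm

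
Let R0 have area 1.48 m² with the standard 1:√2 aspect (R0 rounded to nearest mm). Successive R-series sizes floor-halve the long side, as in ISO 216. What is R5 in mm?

Let R0's short side be w mm. w · w√2 = 1.48 m² = 1,480,000 mm², so w ≈ 1023.0 mm and w√2 ≈ 1446.7 mm → R0 = 1023 × 1447 mm.
R1: ⌊1447/2⌋ × 1023 = 723 × 1023 mm
R2: ⌊1023/2⌋ × 723 = 511 × 723 mm
R3: ⌊723/2⌋ × 511 = 361 × 511 mm
R4: ⌊511/2⌋ × 361 = 255 × 361 mm
R5: ⌊361/2⌋ × 255 = 180 × 255 mm

180 × 255 mm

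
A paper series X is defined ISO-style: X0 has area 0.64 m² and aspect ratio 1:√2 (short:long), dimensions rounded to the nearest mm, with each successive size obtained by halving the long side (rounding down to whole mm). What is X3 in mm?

Let X0's short side be w mm. w · w√2 = 0.64 m² = 640,000 mm², so w ≈ 672.7 mm and w√2 ≈ 951.4 mm → X0 = 673 × 951 mm.
X1: ⌊951/2⌋ × 673 = 475 × 673 mm
X2: ⌊673/2⌋ × 475 = 336 × 475 mm
X3: ⌊475/2⌋ × 336 = 237 × 336 mm

237 × 336 mm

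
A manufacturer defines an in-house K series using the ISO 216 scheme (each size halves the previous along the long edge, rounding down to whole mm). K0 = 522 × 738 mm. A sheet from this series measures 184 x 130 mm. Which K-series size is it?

K0: 522 × 738 mm
K1: 369 × 522 mm
K2: 261 × 369 mm
K3: 184 × 261 mm
K4: 130 × 184 mm
K5: 92 × 130 mm
→ matches K4.

K4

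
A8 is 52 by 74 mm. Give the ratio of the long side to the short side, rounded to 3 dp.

1.423

74 / 52 = 1.423
ISO 216 targets √2 ≈ 1.414; the +0.009 deviation is from mm rounding.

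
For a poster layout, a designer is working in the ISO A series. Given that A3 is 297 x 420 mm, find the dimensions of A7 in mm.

74 × 105 mm

A4: ⌊420/2⌋ × 297 = 210 × 297 mm
A5: ⌊297/2⌋ × 210 = 148 × 210 mm
A6: ⌊210/2⌋ × 148 = 105 × 148 mm
A7: ⌊148/2⌋ × 105 = 74 × 105 mm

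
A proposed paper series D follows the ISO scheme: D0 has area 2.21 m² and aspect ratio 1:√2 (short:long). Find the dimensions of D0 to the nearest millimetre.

Let the short side be w mm. Then w · w√2 = 2.21 m² = 2,210,000 mm².
w² = 2,210,000/√2, so w ≈ 1250.1 mm; long side = w√2 ≈ 1767.9 mm.

1250 × 1768 mm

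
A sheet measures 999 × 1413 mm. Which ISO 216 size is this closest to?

Aspect ratio 1413/999 ≈ 1.414 — close to the ISO √2 ≈ 1.414.
In the B-series (B0 = 1000 × 1414 mm): B0 = 1000 × 1414 mm.
Off by 2 mm total — nearest standard size.

B0 (1000 × 1414 mm)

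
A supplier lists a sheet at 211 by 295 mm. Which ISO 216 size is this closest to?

Aspect ratio 295/211 ≈ 1.398 (ISO target is √2 ≈ 1.414).
In the A-series (A0 area = 1 m²): A4 = 210 × 297 mm.
Off by 3 mm total — nearest standard size.

A4 (210 × 297 mm)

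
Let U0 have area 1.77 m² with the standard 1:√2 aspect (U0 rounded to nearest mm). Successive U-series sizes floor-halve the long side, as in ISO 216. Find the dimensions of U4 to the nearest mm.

Let U0's short side be w mm. w · w√2 = 1.77 m² = 1,770,000 mm², so w ≈ 1118.7 mm and w√2 ≈ 1582.1 mm → U0 = 1119 × 1582 mm.
U1: ⌊1582/2⌋ × 1119 = 791 × 1119 mm
U2: ⌊1119/2⌋ × 791 = 559 × 791 mm
U3: ⌊791/2⌋ × 559 = 395 × 559 mm
U4: ⌊559/2⌋ × 395 = 279 × 395 mm

279 × 395 mm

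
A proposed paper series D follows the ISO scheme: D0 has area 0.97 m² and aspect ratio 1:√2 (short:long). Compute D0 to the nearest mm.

828 × 1171 mm

Let the short side be w mm. Then w · w√2 = 0.97 m² = 970,000 mm².
w² = 970,000/√2, so w ≈ 828.2 mm; long side = w√2 ≈ 1171.2 mm.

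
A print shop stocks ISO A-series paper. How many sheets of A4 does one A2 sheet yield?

Each ISO step halves the sheet: 1 × A2 → 2 × A3 → 4 × A4
From A2 to A4 is 2 halving steps: 2^2 = 4.

4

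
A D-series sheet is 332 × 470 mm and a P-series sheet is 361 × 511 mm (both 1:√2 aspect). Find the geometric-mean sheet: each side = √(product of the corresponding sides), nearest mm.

Short side: √(332 · 361) = √119852 ≈ 346.2 → 346 mm
Long side: √(470 · 511) = √240170 ≈ 490.1 → 490 mm

346 × 490 mm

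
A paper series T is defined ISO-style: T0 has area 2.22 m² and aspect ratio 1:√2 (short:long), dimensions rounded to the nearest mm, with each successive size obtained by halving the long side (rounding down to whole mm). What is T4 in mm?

313 × 443 mm

Let T0's short side be w mm. w · w√2 = 2.22 m² = 2,220,000 mm², so w ≈ 1252.9 mm and w√2 ≈ 1771.9 mm → T0 = 1253 × 1772 mm.
T1: ⌊1772/2⌋ × 1253 = 886 × 1253 mm
T2: ⌊1253/2⌋ × 886 = 626 × 886 mm
T3: ⌊886/2⌋ × 626 = 443 × 626 mm
T4: ⌊626/2⌋ × 443 = 313 × 443 mm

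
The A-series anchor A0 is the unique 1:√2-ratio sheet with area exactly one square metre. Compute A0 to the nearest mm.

Let the short side be w mm. Then the long side is w√2 and w · w√2 = 10⁶ mm².
w² = 10⁶/√2, so w = 1000 / 2^(1/4) ≈ 840.9 mm; long side = 1000 · 2^(1/4) ≈ 1189.2 mm.

841 × 1189 mm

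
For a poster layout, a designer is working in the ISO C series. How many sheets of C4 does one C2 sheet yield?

4

Each ISO step halves the sheet: 1 × C2 → 2 × C3 → 4 × C4
From C2 to C4 is 2 halving steps: 2^2 = 4.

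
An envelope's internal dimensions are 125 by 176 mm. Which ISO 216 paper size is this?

B6 (125 × 176 mm)

Aspect ratio 176/125 ≈ 1.408 — close to the ISO √2 ≈ 1.414.
In the B-series (B0 = 1000 × 1414 mm): B6 = 125 × 176 mm.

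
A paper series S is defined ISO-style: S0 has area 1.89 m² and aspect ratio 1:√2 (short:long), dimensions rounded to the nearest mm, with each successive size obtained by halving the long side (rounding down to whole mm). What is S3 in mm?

408 × 578 mm

Let S0's short side be w mm. w · w√2 = 1.89 m² = 1,890,000 mm², so w ≈ 1156.0 mm and w√2 ≈ 1634.9 mm → S0 = 1156 × 1635 mm.
S1: ⌊1635/2⌋ × 1156 = 817 × 1156 mm
S2: ⌊1156/2⌋ × 817 = 578 × 817 mm
S3: ⌊817/2⌋ × 578 = 408 × 578 mm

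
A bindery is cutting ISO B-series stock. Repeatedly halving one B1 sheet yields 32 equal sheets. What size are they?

32 = 2^5, so 5 halving steps.
B1 → B2 → … → B6 after 5 steps.

B6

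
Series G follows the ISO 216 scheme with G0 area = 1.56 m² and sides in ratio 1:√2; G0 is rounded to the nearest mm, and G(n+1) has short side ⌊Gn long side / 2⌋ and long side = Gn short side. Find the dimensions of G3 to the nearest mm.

Let G0's short side be w mm. w · w√2 = 1.56 m² = 1,560,000 mm², so w ≈ 1050.3 mm and w√2 ≈ 1485.3 mm → G0 = 1050 × 1485 mm.
G1: ⌊1485/2⌋ × 1050 = 742 × 1050 mm
G2: ⌊1050/2⌋ × 742 = 525 × 742 mm
G3: ⌊742/2⌋ × 525 = 371 × 525 mm

371 × 525 mm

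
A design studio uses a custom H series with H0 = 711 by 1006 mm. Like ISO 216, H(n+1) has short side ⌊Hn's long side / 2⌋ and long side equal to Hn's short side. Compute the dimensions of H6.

H1: ⌊1006/2⌋ × 711 = 503 × 711 mm
H2: ⌊711/2⌋ × 503 = 355 × 503 mm
H3: ⌊503/2⌋ × 355 = 251 × 355 mm
H4: ⌊355/2⌋ × 251 = 177 × 251 mm
H5: ⌊251/2⌋ × 177 = 125 × 177 mm
H6: ⌊177/2⌋ × 125 = 88 × 125 mm

88 × 125 mm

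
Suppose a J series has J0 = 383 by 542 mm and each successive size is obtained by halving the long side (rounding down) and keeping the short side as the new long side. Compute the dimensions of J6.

47 × 67 mm

J1 = 271 × 383 mm (from J0 by 1 halving).
J2: ⌊383/2⌋ × 271 = 191 × 271 mm
J3: ⌊271/2⌋ × 191 = 135 × 191 mm
J4: ⌊191/2⌋ × 135 = 95 × 135 mm
J5: ⌊135/2⌋ × 95 = 67 × 95 mm
J6: ⌊95/2⌋ × 67 = 47 × 67 mm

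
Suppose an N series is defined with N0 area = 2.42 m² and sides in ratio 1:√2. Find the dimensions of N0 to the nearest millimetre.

Let the short side be w mm. Then w · w√2 = 2.42 m² = 2,420,000 mm².
w² = 2,420,000/√2, so w ≈ 1308.1 mm; long side = w√2 ≈ 1850.0 mm.

1308 × 1850 mm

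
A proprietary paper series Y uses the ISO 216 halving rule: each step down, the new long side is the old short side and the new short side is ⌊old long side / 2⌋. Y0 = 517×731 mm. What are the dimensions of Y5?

91 × 129 mm

Y1: ⌊731/2⌋ × 517 = 365 × 517 mm
Y2: ⌊517/2⌋ × 365 = 258 × 365 mm
Y3: ⌊365/2⌋ × 258 = 182 × 258 mm
Y4: ⌊258/2⌋ × 182 = 129 × 182 mm
Y5: ⌊182/2⌋ × 129 = 91 × 129 mm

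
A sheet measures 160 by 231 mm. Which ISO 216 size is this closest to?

Aspect ratio 231/160 ≈ 1.444 (ISO target is √2 ≈ 1.414).
In the C-series (envelope sizes, between A and B): C5 = 162 × 229 mm.
Off by 4 mm total — nearest standard size.

C5 (162 × 229 mm)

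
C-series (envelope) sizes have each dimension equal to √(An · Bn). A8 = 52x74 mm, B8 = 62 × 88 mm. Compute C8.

Short side: √(52 · 62) = √3224 ≈ 56.8 → 57 mm
Long side: √(74 · 88) = √6512 ≈ 80.7 → 81 mm

57 × 81 mm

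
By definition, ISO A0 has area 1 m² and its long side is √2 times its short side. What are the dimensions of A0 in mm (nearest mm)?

841 × 1189 mm

Let the short side be w mm. Then the long side is w√2 and w · w√2 = 10⁶ mm².
w² = 10⁶/√2, so w = 1000 / 2^(1/4) ≈ 840.9 mm; long side = 1000 · 2^(1/4) ≈ 1189.2 mm.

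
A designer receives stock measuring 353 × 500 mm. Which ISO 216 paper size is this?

Aspect ratio 500/353 ≈ 1.416 — close to the ISO √2 ≈ 1.414.
In the B-series (B0 = 1000 × 1414 mm): B3 = 353 × 500 mm.

B3 (353 × 500 mm)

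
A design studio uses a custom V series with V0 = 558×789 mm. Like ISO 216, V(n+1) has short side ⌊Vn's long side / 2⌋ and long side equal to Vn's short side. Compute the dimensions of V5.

98 × 139 mm

V1: ⌊789/2⌋ × 558 = 394 × 558 mm
V2: ⌊558/2⌋ × 394 = 279 × 394 mm
V3: ⌊394/2⌋ × 279 = 197 × 279 mm
V4: ⌊279/2⌋ × 197 = 139 × 197 mm
V5: ⌊197/2⌋ × 139 = 98 × 139 mm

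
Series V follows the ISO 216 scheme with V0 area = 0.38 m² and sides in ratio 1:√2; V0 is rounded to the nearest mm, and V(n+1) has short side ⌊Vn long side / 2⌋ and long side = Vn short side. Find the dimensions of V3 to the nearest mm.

Let V0's short side be w mm. w · w√2 = 0.38 m² = 380,000 mm², so w ≈ 518.4 mm and w√2 ≈ 733.1 mm → V0 = 518 × 733 mm.
V1: ⌊733/2⌋ × 518 = 366 × 518 mm
V2: ⌊518/2⌋ × 366 = 259 × 366 mm
V3: ⌊366/2⌋ × 259 = 183 × 259 mm

183 × 259 mm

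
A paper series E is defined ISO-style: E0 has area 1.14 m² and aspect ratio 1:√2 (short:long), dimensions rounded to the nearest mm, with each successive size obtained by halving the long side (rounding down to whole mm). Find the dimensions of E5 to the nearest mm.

158 × 224 mm

Let E0's short side be w mm. w · w√2 = 1.14 m² = 1,140,000 mm², so w ≈ 897.8 mm and w√2 ≈ 1269.7 mm → E0 = 898 × 1270 mm.
E1: ⌊1270/2⌋ × 898 = 635 × 898 mm
E2: ⌊898/2⌋ × 635 = 449 × 635 mm
E3: ⌊635/2⌋ × 449 = 317 × 449 mm
E4: ⌊449/2⌋ × 317 = 224 × 317 mm
E5: ⌊317/2⌋ × 224 = 158 × 224 mm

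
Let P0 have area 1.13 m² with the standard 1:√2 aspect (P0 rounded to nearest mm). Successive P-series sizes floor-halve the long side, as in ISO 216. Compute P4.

223 × 316 mm

Let P0's short side be w mm. w · w√2 = 1.13 m² = 1,130,000 mm², so w ≈ 893.9 mm and w√2 ≈ 1264.1 mm → P0 = 894 × 1264 mm.
P1: ⌊1264/2⌋ × 894 = 632 × 894 mm
P2: ⌊894/2⌋ × 632 = 447 × 632 mm
P3: ⌊632/2⌋ × 447 = 316 × 447 mm
P4: ⌊447/2⌋ × 316 = 223 × 316 mm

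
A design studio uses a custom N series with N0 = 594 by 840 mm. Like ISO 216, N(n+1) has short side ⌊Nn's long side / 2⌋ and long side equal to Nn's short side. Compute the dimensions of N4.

N1: ⌊840/2⌋ × 594 = 420 × 594 mm
N2: ⌊594/2⌋ × 420 = 297 × 420 mm
N3: ⌊420/2⌋ × 297 = 210 × 297 mm
N4: ⌊297/2⌋ × 210 = 148 × 210 mm

148 × 210 mm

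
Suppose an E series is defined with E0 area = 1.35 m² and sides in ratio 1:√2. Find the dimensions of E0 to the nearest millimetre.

Let the short side be w mm. Then w · w√2 = 1.35 m² = 1,350,000 mm².
w² = 1,350,000/√2, so w ≈ 977.0 mm; long side = w√2 ≈ 1381.7 mm.

977 × 1382 mm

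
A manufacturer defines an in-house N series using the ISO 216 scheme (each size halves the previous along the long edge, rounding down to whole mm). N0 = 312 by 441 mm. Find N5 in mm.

55 × 78 mm

N1: ⌊441/2⌋ × 312 = 220 × 312 mm
N2: ⌊312/2⌋ × 220 = 156 × 220 mm
N3: ⌊220/2⌋ × 156 = 110 × 156 mm
N4: ⌊156/2⌋ × 110 = 78 × 110 mm
N5: ⌊110/2⌋ × 78 = 55 × 78 mm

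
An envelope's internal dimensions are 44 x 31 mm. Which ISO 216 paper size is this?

B10 (31 × 44 mm)

Aspect ratio 44/31 ≈ 1.419 — close to the ISO √2 ≈ 1.414.
In the B-series (B0 = 1000 × 1414 mm): B10 = 31 × 44 mm.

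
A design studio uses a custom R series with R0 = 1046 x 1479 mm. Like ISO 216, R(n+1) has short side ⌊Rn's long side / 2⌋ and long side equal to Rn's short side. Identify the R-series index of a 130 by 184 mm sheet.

R0: 1046 × 1479 mm
R1: 739 × 1046 mm
R2: 523 × 739 mm
R3: 369 × 523 mm
R4: 261 × 369 mm
R5: 184 × 261 mm
R6: 130 × 184 mm
R7: 92 × 130 mm
→ matches R6.

R6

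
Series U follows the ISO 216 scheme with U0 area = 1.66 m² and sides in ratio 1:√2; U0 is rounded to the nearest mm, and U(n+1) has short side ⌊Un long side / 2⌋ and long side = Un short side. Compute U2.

541 × 766 mm

Let U0's short side be w mm. w · w√2 = 1.66 m² = 1,660,000 mm², so w ≈ 1083.4 mm and w√2 ≈ 1532.2 mm → U0 = 1083 × 1532 mm.
U1: ⌊1532/2⌋ × 1083 = 766 × 1083 mm
U2: ⌊1083/2⌋ × 766 = 541 × 766 mm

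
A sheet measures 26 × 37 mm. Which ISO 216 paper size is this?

Aspect ratio 37/26 ≈ 1.423 — close to the ISO √2 ≈ 1.414.
In the A-series (A0 area = 1 m²): A10 = 26 × 37 mm.

A10 (26 × 37 mm)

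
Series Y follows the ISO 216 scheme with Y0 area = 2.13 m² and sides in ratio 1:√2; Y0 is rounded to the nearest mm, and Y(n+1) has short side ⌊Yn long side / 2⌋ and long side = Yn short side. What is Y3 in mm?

Let Y0's short side be w mm. w · w√2 = 2.13 m² = 2,130,000 mm², so w ≈ 1227.2 mm and w√2 ≈ 1735.6 mm → Y0 = 1227 × 1736 mm.
Y1: ⌊1736/2⌋ × 1227 = 868 × 1227 mm
Y2: ⌊1227/2⌋ × 868 = 613 × 868 mm
Y3: ⌊868/2⌋ × 613 = 434 × 613 mm

434 × 613 mm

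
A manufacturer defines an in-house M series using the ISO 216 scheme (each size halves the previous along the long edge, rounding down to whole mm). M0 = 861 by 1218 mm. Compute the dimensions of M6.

M1 = 609 × 861 mm (from M0 by 1 halving).
M2: ⌊861/2⌋ × 609 = 430 × 609 mm
M3: ⌊609/2⌋ × 430 = 304 × 430 mm
M4: ⌊430/2⌋ × 304 = 215 × 304 mm
M5: ⌊304/2⌋ × 215 = 152 × 215 mm
M6: ⌊215/2⌋ × 152 = 107 × 152 mm

107 × 152 mm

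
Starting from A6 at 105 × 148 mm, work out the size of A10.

A7: ⌊148/2⌋ × 105 = 74 × 105 mm
A8: ⌊105/2⌋ × 74 = 52 × 74 mm
A9: ⌊74/2⌋ × 52 = 37 × 52 mm
A10: ⌊52/2⌋ × 37 = 26 × 37 mm

26 × 37 mm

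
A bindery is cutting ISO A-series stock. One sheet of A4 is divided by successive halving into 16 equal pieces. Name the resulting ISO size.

A8

16 = 2^4, so 4 halving steps.
A4 → A5 → … → A8 after 4 steps.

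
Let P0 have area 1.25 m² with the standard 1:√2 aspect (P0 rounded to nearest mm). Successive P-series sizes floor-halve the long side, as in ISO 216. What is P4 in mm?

235 × 332 mm

Let P0's short side be w mm. w · w√2 = 1.25 m² = 1,250,000 mm², so w ≈ 940.2 mm and w√2 ≈ 1329.6 mm → P0 = 940 × 1330 mm.
P1: ⌊1330/2⌋ × 940 = 665 × 940 mm
P2: ⌊940/2⌋ × 665 = 470 × 665 mm
P3: ⌊665/2⌋ × 470 = 332 × 470 mm
P4: ⌊470/2⌋ × 332 = 235 × 332 mm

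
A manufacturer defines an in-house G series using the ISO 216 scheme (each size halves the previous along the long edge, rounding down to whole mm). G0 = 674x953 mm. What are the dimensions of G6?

G1: ⌊953/2⌋ × 674 = 476 × 674 mm
G2: ⌊674/2⌋ × 476 = 337 × 476 mm
G3: ⌊476/2⌋ × 337 = 238 × 337 mm
G4: ⌊337/2⌋ × 238 = 168 × 238 mm
G5: ⌊238/2⌋ × 168 = 119 × 168 mm
G6: ⌊168/2⌋ × 119 = 84 × 119 mm

84 × 119 mm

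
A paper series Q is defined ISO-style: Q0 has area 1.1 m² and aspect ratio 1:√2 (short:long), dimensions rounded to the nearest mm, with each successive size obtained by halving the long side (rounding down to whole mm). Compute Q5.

Let Q0's short side be w mm. w · w√2 = 1.1 m² = 1,100,000 mm², so w ≈ 881.9 mm and w√2 ≈ 1247.3 mm → Q0 = 882 × 1247 mm.
Q1: ⌊1247/2⌋ × 882 = 623 × 882 mm
Q2: ⌊882/2⌋ × 623 = 441 × 623 mm
Q3: ⌊623/2⌋ × 441 = 311 × 441 mm
Q4: ⌊441/2⌋ × 311 = 220 × 311 mm
Q5: ⌊311/2⌋ × 220 = 155 × 220 mm

155 × 220 mm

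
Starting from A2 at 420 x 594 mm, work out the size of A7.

A3: ⌊594/2⌋ × 420 = 297 × 420 mm
A4: ⌊420/2⌋ × 297 = 210 × 297 mm
A5: ⌊297/2⌋ × 210 = 148 × 210 mm
A6: ⌊210/2⌋ × 148 = 105 × 148 mm
A7: ⌊148/2⌋ × 105 = 74 × 105 mm

74 × 105 mm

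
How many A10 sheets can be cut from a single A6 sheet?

Each ISO step halves the sheet: 1 × A6 → 2 × A7 → 4 × A8 → 8 × A9 → …
From A6 to A10 is 4 halving steps: 2^4 = 16.

16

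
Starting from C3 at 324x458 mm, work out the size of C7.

81 × 114 mm

C4: ⌊458/2⌋ × 324 = 229 × 324 mm
C5: ⌊324/2⌋ × 229 = 162 × 229 mm
C6: ⌊229/2⌋ × 162 = 114 × 162 mm
C7: ⌊162/2⌋ × 114 = 81 × 114 mm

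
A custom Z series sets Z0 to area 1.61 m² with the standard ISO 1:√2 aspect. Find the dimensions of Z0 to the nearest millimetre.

1067 × 1509 mm

Let the short side be w mm. Then w · w√2 = 1.61 m² = 1,610,000 mm².
w² = 1,610,000/√2, so w ≈ 1067.0 mm; long side = w√2 ≈ 1508.9 mm.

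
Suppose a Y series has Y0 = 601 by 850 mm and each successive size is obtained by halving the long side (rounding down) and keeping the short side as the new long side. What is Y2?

300 × 425 mm

Y1: ⌊850/2⌋ × 601 = 425 × 601 mm
Y2: ⌊601/2⌋ × 425 = 300 × 425 mm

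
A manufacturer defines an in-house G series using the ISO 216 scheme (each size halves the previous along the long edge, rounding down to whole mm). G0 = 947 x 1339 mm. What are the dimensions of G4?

236 × 334 mm

G1 = 669 × 947 mm (from G0 by 1 halving).
G2: ⌊947/2⌋ × 669 = 473 × 669 mm
G3: ⌊669/2⌋ × 473 = 334 × 473 mm
G4: ⌊473/2⌋ × 334 = 236 × 334 mm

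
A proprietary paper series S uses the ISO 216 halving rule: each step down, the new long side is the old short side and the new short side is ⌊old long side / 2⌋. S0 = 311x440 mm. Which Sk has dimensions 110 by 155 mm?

S0: 311 × 440 mm
S1: 220 × 311 mm
S2: 155 × 220 mm
S3: 110 × 155 mm
S4: 77 × 110 mm
→ matches S3.

S3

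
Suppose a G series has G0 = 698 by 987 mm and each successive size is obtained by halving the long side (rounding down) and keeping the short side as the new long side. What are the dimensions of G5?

G1: ⌊987/2⌋ × 698 = 493 × 698 mm
G2: ⌊698/2⌋ × 493 = 349 × 493 mm
G3: ⌊493/2⌋ × 349 = 246 × 349 mm
G4: ⌊349/2⌋ × 246 = 174 × 246 mm
G5: ⌊246/2⌋ × 174 = 123 × 174 mm

123 × 174 mm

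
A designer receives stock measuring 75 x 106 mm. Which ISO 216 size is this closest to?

Aspect ratio 106/75 ≈ 1.413 — close to the ISO √2 ≈ 1.414.
In the A-series (A0 area = 1 m²): A7 = 74 × 105 mm.
Off by 2 mm total — nearest standard size.

A7 (74 × 105 mm)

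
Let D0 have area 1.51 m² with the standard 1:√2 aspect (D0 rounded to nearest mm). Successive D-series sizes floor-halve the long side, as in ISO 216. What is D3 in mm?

Let D0's short side be w mm. w · w√2 = 1.51 m² = 1,510,000 mm², so w ≈ 1033.3 mm and w√2 ≈ 1461.3 mm → D0 = 1033 × 1461 mm.
D1: ⌊1461/2⌋ × 1033 = 730 × 1033 mm
D2: ⌊1033/2⌋ × 730 = 516 × 730 mm
D3: ⌊730/2⌋ × 516 = 365 × 516 mm

365 × 516 mm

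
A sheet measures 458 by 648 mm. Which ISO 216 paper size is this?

C2 (458 × 648 mm)

Aspect ratio 648/458 ≈ 1.415 — close to the ISO √2 ≈ 1.414.
In the C-series (envelope sizes, between A and B): C2 = 458 × 648 mm.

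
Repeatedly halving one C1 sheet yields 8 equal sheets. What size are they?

8 = 2^3, so 3 halving steps.
C1 → C2 → … → C4 after 3 steps.

C4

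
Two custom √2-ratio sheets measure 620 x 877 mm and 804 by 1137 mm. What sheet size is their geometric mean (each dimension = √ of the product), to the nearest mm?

Short side: √(620 · 804) = √498480 ≈ 706.0 → 706 mm
Long side: √(877 · 1137) = √997149 ≈ 998.6 → 999 mm

706 × 999 mm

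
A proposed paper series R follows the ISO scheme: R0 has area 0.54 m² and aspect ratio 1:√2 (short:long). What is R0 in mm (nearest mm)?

618 × 874 mm

Let the short side be w mm. Then w · w√2 = 0.54 m² = 540,000 mm².
w² = 540,000/√2, so w ≈ 617.9 mm; long side = w√2 ≈ 873.9 mm.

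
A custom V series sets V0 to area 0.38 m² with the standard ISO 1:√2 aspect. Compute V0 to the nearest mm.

518 × 733 mm

Let the short side be w mm. Then w · w√2 = 0.38 m² = 380,000 mm².
w² = 380,000/√2, so w ≈ 518.4 mm; long side = w√2 ≈ 733.1 mm.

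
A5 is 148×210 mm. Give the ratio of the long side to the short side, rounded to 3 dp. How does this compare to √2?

210 / 148 = 1.419
ISO 216 targets √2 ≈ 1.414; the +0.005 deviation is from mm rounding.

1.419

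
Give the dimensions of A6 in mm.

105 × 148 mm

A0 = 841 × 1189 mm (A0 has area 1 m², aspect 1:√2).
A1: ⌊1189/2⌋ × 841 = 594 × 841 mm
A2: ⌊841/2⌋ × 594 = 420 × 594 mm
A3: ⌊594/2⌋ × 420 = 297 × 420 mm
A4: ⌊420/2⌋ × 297 = 210 × 297 mm
A5: ⌊297/2⌋ × 210 = 148 × 210 mm
A6: ⌊210/2⌋ × 148 = 105 × 148 mm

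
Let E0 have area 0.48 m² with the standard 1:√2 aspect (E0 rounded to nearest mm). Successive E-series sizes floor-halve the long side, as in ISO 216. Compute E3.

206 × 291 mm

Let E0's short side be w mm. w · w√2 = 0.48 m² = 480,000 mm², so w ≈ 582.6 mm and w√2 ≈ 823.9 mm → E0 = 583 × 824 mm.
E1: ⌊824/2⌋ × 583 = 412 × 583 mm
E2: ⌊583/2⌋ × 412 = 291 × 412 mm
E3: ⌊412/2⌋ × 291 = 206 × 291 mm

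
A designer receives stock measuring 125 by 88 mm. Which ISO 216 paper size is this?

Aspect ratio 125/88 ≈ 1.420 — close to the ISO √2 ≈ 1.414.
In the B-series (B0 = 1000 × 1414 mm): B7 = 88 × 125 mm.

B7 (88 × 125 mm)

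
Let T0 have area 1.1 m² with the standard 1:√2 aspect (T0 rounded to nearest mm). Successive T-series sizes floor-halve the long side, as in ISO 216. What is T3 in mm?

Let T0's short side be w mm. w · w√2 = 1.1 m² = 1,100,000 mm², so w ≈ 881.9 mm and w√2 ≈ 1247.3 mm → T0 = 882 × 1247 mm.
T1: ⌊1247/2⌋ × 882 = 623 × 882 mm
T2: ⌊882/2⌋ × 623 = 441 × 623 mm
T3: ⌊623/2⌋ × 441 = 311 × 441 mm

311 × 441 mm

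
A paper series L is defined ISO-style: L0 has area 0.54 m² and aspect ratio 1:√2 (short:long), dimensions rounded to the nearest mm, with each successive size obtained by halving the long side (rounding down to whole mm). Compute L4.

Let L0's short side be w mm. w · w√2 = 0.54 m² = 540,000 mm², so w ≈ 617.9 mm and w√2 ≈ 873.9 mm → L0 = 618 × 874 mm.
L1: ⌊874/2⌋ × 618 = 437 × 618 mm
L2: ⌊618/2⌋ × 437 = 309 × 437 mm
L3: ⌊437/2⌋ × 309 = 218 × 309 mm
L4: ⌊309/2⌋ × 218 = 154 × 218 mm

154 × 218 mm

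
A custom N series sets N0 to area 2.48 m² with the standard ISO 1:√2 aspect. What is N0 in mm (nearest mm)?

1324 × 1873 mm

Let the short side be w mm. Then w · w√2 = 2.48 m² = 2,480,000 mm².
w² = 2,480,000/√2, so w ≈ 1324.2 mm; long side = w√2 ≈ 1872.8 mm.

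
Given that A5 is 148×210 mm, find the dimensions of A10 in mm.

26 × 37 mm

A6: ⌊210/2⌋ × 148 = 105 × 148 mm
A7: ⌊148/2⌋ × 105 = 74 × 105 mm
A8: ⌊105/2⌋ × 74 = 52 × 74 mm
A9: ⌊74/2⌋ × 52 = 37 × 52 mm
A10: ⌊52/2⌋ × 37 = 26 × 37 mm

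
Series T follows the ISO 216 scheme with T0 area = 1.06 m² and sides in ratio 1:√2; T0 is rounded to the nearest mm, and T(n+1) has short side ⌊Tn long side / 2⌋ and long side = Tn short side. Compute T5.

153 × 216 mm

Let T0's short side be w mm. w · w√2 = 1.06 m² = 1,060,000 mm², so w ≈ 865.8 mm and w√2 ≈ 1224.4 mm → T0 = 866 × 1224 mm.
T1: ⌊1224/2⌋ × 866 = 612 × 866 mm
T2: ⌊866/2⌋ × 612 = 433 × 612 mm
T3: ⌊612/2⌋ × 433 = 306 × 433 mm
T4: ⌊433/2⌋ × 306 = 216 × 306 mm
T5: ⌊306/2⌋ × 216 = 153 × 216 mm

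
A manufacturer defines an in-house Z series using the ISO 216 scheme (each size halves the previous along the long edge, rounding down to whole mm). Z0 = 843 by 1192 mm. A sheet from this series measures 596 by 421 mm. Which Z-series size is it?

Z0: 843 × 1192 mm
Z1: 596 × 843 mm
Z2: 421 × 596 mm
Z3: 298 × 421 mm
→ matches Z2.

Z2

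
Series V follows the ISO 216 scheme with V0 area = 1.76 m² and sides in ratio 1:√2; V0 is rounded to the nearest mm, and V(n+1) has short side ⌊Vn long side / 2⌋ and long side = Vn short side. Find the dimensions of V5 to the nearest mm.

197 × 279 mm

Let V0's short side be w mm. w · w√2 = 1.76 m² = 1,760,000 mm², so w ≈ 1115.6 mm and w√2 ≈ 1577.7 mm → V0 = 1116 × 1578 mm.
V1: ⌊1578/2⌋ × 1116 = 789 × 1116 mm
V2: ⌊1116/2⌋ × 789 = 558 × 789 mm
V3: ⌊789/2⌋ × 558 = 394 × 558 mm
V4: ⌊558/2⌋ × 394 = 279 × 394 mm
V5: ⌊394/2⌋ × 279 = 197 × 279 mm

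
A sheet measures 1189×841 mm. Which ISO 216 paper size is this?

Aspect ratio 1189/841 ≈ 1.414 — close to the ISO √2 ≈ 1.414.
In the A-series (A0 area = 1 m²): A0 = 841 × 1189 mm.

A0 (841 × 1189 mm)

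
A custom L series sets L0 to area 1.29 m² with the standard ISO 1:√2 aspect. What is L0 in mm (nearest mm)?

Let the short side be w mm. Then w · w√2 = 1.29 m² = 1,290,000 mm².
w² = 1,290,000/√2, so w ≈ 955.1 mm; long side = w√2 ≈ 1350.7 mm.

955 × 1351 mm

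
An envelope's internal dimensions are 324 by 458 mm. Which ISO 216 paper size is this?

Aspect ratio 458/324 ≈ 1.414 — close to the ISO √2 ≈ 1.414.
In the C-series (envelope sizes, between A and B): C3 = 324 × 458 mm.

C3 (324 × 458 mm)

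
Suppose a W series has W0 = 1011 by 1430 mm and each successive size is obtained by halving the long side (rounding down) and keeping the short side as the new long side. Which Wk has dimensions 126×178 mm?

W0: 1011 × 1430 mm
W1: 715 × 1011 mm
W2: 505 × 715 mm
W3: 357 × 505 mm
W4: 252 × 357 mm
W5: 178 × 252 mm
W6: 126 × 178 mm
W7: 89 × 126 mm
→ matches W6.

W6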